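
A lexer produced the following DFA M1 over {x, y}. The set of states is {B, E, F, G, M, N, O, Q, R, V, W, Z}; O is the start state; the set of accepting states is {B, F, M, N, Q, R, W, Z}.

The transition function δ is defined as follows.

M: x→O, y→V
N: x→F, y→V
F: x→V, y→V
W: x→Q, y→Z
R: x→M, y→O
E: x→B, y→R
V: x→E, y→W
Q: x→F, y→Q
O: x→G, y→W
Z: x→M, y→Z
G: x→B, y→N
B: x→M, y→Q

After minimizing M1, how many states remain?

6

Start with accepting vs non-accepting: {B,F,M,N,Q,R,W,Z} | {E,G,O,V}.
On input x, block {B,F,M,N,Q,R,W,Z} splits into {B,N,Q,R,W,Z} and {F,M}.
On input x, block {B,N,Q,R,W,Z} splits into {B,N,Q,R,Z} and {W}.
Split {B,N,Q,R,Z} by δ(·,y) → {B,Q,Z} and {N,R}.
Refine {E,G,O,V} on symbol x: members go to different blocks, giving {E,G} and {O,V}.
No further refinement is possible. Final partition (6 blocks): {B,Q,Z} | {E,G} | {F,M} | {W} | {N,R} | {O,V}.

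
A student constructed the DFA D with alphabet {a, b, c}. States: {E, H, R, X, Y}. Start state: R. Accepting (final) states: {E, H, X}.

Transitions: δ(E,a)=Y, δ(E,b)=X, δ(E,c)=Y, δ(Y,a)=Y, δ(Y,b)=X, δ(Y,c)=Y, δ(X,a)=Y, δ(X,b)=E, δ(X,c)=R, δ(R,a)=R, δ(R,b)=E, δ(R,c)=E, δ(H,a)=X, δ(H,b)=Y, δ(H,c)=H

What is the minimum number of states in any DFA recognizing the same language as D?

Reachable states from the start: {E,R,X,Y}. Unreachable: {H} — drop them.
P0 = {E,X} | {R,Y}.
On input c, block {R,Y} splits into {Y} and {R}.
Refine {E,X} on symbol c: members go to different blocks, giving {E} and {X}.
The partition is now stable with 4 blocks: {E} | {Y} | {R} | {X}.

4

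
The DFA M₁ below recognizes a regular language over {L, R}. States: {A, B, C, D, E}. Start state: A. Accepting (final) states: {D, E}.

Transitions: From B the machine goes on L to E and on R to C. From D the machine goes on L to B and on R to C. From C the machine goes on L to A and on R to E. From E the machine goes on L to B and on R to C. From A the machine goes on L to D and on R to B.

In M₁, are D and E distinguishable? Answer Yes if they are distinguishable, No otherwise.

No

All states are reachable from the start state.
Start with accepting vs non-accepting: {D,E} | {A,B,C}.
Split {A,B,C} by δ(·,L) → {A,B} and {C}.
Split {A,B} by δ(·,R) → {A} and {B}.
No further refinement is possible. Final partition (4 blocks): {D,E} | {A} | {C} | {B}.
D and E lie in the same block of the stable partition, so they are equivalent — no string distinguishes them.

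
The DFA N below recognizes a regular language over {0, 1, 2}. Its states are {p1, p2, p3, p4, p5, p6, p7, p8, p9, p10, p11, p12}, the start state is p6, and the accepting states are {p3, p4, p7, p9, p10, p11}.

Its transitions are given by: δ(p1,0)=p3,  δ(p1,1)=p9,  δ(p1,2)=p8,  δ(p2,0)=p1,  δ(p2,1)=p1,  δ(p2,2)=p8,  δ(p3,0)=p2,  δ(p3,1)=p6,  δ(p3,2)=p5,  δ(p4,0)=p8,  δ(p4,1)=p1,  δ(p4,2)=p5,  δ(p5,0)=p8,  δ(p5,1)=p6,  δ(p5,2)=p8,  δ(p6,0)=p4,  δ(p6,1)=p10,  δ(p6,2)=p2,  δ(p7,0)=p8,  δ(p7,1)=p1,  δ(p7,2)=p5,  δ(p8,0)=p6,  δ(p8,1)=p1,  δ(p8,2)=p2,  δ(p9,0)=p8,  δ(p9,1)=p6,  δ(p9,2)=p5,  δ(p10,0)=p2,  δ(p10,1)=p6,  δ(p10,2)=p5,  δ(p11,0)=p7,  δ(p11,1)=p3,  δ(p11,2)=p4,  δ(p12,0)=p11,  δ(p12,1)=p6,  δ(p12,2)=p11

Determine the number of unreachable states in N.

3

No path from p6 leads to p7, p11, p12; the other 9 states are all reachable.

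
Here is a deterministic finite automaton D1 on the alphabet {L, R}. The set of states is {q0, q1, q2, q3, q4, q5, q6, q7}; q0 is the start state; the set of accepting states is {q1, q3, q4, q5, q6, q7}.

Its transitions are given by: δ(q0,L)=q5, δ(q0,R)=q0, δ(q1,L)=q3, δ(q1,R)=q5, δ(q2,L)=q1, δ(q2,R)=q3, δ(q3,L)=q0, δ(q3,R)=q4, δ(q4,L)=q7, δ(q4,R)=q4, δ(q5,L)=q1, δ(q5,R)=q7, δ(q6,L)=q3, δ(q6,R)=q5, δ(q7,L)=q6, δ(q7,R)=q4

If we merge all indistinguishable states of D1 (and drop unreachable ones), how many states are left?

Reachable states from the start: {q0,q1,q3,q4,q5,q6,q7}. Unreachable: {q2} — drop them.
Initial partition by acceptance: {q1,q3,q4,q5,q6,q7} | {q0}.
On input L, block {q1,q3,q4,q5,q6,q7} splits into {q1,q4,q5,q6,q7} and {q3}.
Split {q1,q4,q5,q6,q7} by δ(·,L) → {q4,q5,q7} and {q1,q6}.
On input L, block {q4,q5,q7} splits into {q5,q7} and {q4}.
Refine {q5,q7} on symbol R: members go to different blocks, giving {q5} and {q7}.
No further refinement is possible. Final partition (6 blocks): {q5} | {q0} | {q3} | {q1,q6} | {q4} | {q7}.

6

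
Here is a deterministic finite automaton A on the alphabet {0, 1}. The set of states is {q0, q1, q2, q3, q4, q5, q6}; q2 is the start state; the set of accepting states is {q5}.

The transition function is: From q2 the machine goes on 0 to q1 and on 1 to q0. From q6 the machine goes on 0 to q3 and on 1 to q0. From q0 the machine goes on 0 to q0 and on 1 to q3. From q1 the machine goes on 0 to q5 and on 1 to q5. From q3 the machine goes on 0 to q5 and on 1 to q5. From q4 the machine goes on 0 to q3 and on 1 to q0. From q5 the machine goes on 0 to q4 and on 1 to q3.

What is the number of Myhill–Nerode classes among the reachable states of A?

Reachable states from the start: {q0,q1,q2,q3,q4,q5}. Unreachable: {q6} — drop them.
P0 = {q5} | {q0,q1,q2,q3,q4}.
On input 0, block {q0,q1,q2,q3,q4} splits into {q0,q2,q4} and {q1,q3}.
Split {q0,q2,q4} by δ(·,0) → {q2,q4} and {q0}.
The partition is now stable with 4 blocks: {q5} | {q2,q4} | {q1,q3} | {q0}.

4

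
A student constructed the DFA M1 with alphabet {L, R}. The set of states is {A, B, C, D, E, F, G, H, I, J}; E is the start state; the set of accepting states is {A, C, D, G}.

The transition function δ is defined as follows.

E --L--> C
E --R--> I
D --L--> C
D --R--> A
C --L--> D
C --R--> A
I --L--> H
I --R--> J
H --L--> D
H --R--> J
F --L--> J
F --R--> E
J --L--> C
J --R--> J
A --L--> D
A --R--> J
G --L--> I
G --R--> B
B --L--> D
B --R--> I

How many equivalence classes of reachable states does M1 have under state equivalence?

5

Reachable states from the start: {A,C,D,E,H,I,J}. Unreachable: {B,F,G} — drop them.
Initial partition by acceptance: {A,C,D} | {E,H,I,J}.
Split {A,C,D} by δ(·,R) → {C,D} and {A}.
Split {E,H,I,J} by δ(·,L) → {E,H,J} and {I}.
Refine {E,H,J} on symbol R: members go to different blocks, giving {H,J} and {E}.
No further refinement is possible. Final partition (5 blocks): {C,D} | {H,J} | {A} | {I} | {E}.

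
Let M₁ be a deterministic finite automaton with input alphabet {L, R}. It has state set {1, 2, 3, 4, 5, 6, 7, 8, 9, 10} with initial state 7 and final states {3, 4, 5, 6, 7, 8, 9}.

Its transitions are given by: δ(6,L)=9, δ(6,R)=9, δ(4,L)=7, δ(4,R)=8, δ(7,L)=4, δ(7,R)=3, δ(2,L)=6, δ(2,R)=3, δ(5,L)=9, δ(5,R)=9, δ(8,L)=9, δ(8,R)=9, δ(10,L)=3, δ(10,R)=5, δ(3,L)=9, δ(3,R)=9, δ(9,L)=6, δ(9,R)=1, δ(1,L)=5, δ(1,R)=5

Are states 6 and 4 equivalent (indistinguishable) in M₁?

First remove the unreachable states {2,10}; 8 states remain.
Initial partition by acceptance: {3,4,5,6,7,8,9} | {1}.
On input R, block {3,4,5,6,7,8,9} splits into {3,4,5,6,7,8} and {9}.
Refine {3,4,5,6,7,8} on symbol L: members go to different blocks, giving {3,5,6,8} and {4,7}.
The partition is now stable with 4 blocks: {3,5,6,8} | {1} | {9} | {4,7}.
6 and 4 end up in different blocks, so they are distinguishable. For instance, the string 'LR' is accepted from only 4.

No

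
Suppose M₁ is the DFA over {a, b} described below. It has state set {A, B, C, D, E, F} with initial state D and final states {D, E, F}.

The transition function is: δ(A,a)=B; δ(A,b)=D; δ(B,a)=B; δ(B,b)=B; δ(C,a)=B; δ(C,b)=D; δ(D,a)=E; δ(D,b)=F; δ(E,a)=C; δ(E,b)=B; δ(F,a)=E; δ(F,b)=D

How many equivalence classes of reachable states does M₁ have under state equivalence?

First remove the unreachable states {A}; 5 states remain.
Start with accepting vs non-accepting: {D,E,F} | {B,C}.
On input a, block {D,E,F} splits into {D,F} and {E}.
On input b, block {B,C} splits into {B} and {C}.
The partition is now stable with 4 blocks: {D,F} | {B} | {E} | {C}.

4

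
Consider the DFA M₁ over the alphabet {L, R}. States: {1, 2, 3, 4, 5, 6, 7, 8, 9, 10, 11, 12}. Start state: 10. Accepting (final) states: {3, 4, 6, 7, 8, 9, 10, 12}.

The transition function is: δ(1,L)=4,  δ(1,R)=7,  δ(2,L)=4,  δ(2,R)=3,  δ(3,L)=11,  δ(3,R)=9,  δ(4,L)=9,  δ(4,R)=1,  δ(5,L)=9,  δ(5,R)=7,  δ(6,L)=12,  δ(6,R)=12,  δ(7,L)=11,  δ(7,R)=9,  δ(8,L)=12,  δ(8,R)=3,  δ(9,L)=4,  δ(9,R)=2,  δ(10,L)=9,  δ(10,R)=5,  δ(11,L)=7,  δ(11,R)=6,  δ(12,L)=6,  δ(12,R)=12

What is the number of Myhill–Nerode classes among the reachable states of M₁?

5

States {8} cannot be reached from the start state, so discard them.
P0 = {3,4,6,7,9,10,12} | {1,2,5,11}.
On input L, block {3,4,6,7,9,10,12} splits into {4,6,9,10,12} and {3,7}.
On input R, block {4,6,9,10,12} splits into {4,9,10} and {6,12}.
Split {1,2,5,11} by δ(·,L) → {1,2,5} and {11}.
Stable partition: {4,9,10} | {1,2,5} | {3,7} | {6,12} | {11} — 5 equivalence classes.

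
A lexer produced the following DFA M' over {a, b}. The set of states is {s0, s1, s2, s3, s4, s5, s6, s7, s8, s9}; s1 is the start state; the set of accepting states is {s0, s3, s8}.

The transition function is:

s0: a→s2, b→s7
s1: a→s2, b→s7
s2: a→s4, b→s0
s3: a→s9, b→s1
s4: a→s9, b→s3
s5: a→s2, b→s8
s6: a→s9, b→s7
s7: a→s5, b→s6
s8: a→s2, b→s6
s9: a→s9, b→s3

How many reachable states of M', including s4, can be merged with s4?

4

All states are reachable from the start state.
Start with accepting vs non-accepting: {s0,s3,s8} | {s1,s2,s4,s5,s6,s7,s9}.
Refine {s1,s2,s4,s5,s6,s7,s9} on symbol b: members go to different blocks, giving {s2,s4,s5,s9} and {s1,s6,s7}.
Stable partition: {s0,s3,s8} | {s2,s4,s5,s9} | {s1,s6,s7} — 3 equivalence classes.
The equivalence class containing s4 is {s2,s4,s5,s9}, of size 4.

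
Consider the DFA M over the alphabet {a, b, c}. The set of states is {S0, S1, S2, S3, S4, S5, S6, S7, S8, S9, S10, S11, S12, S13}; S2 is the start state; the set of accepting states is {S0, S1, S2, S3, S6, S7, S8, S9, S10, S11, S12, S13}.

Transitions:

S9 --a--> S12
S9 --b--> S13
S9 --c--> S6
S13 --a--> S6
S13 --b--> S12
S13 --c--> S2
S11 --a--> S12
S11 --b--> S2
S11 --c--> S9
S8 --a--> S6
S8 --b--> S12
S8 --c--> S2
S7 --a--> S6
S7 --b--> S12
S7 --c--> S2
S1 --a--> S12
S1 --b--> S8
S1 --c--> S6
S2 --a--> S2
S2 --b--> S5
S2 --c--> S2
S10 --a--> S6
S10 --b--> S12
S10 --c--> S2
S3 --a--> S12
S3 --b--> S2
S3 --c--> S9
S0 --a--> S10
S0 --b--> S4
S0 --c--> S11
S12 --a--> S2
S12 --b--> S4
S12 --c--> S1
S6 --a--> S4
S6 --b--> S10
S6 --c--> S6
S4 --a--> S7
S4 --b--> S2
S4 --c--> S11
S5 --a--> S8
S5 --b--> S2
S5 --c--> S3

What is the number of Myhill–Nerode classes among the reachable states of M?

States {S0} cannot be reached from the start state, so discard them.
P0 = {S1,S2,S3,S6,S7,S8,S9,S10,S11,S12,S13} | {S4,S5}.
Refine {S1,S2,S3,S6,S7,S8,S9,S10,S11,S12,S13} on symbol a: members go to different blocks, giving {S1,S2,S3,S7,S8,S9,S10,S11,S12,S13} and {S6}.
Refine {S1,S2,S3,S7,S8,S9,S10,S11,S12,S13} on symbol a: members go to different blocks, giving {S1,S2,S3,S9,S11,S12} and {S7,S8,S10,S13}.
Refine {S1,S2,S3,S9,S11,S12} on symbol b: members go to different blocks, giving {S1,S9} and {S2,S12} and {S3,S11}.
Split {S2,S12} by δ(·,c) → {S2} and {S12}.
Stable partition: {S1,S9} | {S4,S5} | {S6} | {S7,S8,S10,S13} | {S2} | {S3,S11} | {S12} — 7 equivalence classes.

7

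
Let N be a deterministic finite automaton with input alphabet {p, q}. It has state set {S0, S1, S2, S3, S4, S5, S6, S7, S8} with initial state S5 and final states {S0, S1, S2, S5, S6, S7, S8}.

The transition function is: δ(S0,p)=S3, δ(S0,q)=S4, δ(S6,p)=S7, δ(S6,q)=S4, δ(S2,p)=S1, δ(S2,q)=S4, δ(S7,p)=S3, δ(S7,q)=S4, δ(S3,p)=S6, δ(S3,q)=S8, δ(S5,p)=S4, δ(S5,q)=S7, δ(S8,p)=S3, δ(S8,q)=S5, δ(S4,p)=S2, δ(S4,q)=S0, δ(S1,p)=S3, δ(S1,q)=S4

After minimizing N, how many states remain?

Every state is reachable, so we keep all 9.
Start with accepting vs non-accepting: {S0,S1,S2,S5,S6,S7,S8} | {S3,S4}.
Split {S0,S1,S2,S5,S6,S7,S8} by δ(·,p) → {S0,S1,S5,S7,S8} and {S2,S6}.
On input q, block {S0,S1,S5,S7,S8} splits into {S0,S1,S7} and {S5,S8}.
Split {S3,S4} by δ(·,q) → {S3} and {S4}.
On input p, block {S5,S8} splits into {S5} and {S8}.
Stable partition: {S0,S1,S7} | {S3} | {S2,S6} | {S5} | {S4} | {S8} — 6 equivalence classes.

6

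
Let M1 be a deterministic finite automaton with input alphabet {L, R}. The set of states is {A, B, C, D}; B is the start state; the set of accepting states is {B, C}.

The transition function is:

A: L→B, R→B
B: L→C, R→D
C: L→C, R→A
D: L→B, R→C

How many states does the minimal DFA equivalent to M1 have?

2

Initial partition by acceptance: {B,C} | {A,D}.
The partition is now stable with 2 blocks: {B,C} | {A,D}.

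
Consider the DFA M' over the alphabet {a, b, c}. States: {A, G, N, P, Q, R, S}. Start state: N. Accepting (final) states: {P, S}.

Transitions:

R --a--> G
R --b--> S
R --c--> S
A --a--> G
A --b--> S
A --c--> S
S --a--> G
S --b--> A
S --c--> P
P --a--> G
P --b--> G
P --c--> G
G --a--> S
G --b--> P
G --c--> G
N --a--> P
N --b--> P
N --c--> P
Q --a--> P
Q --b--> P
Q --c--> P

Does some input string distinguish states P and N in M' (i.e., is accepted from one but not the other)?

States {Q,R} cannot be reached from the start state, so discard them.
P0 = {P,S} | {A,G,N}.
On input c, block {P,S} splits into {S} and {P}.
Refine {A,G,N} on symbol a: members go to different blocks, giving {G} and {N} and {A}.
The partition is now stable with 5 blocks: {S} | {G} | {P} | {N} | {A}.
P and N end up in different blocks, so they are distinguishable. For instance, the string 'ε' is accepted from only P.

Yes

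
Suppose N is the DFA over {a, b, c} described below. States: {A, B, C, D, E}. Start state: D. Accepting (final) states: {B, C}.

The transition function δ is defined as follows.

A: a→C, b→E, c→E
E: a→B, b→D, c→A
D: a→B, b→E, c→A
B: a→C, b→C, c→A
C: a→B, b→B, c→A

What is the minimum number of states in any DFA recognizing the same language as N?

2

All states are reachable from the start state.
P0 = {B,C} | {A,D,E}.
The partition is now stable with 2 blocks: {B,C} | {A,D,E}.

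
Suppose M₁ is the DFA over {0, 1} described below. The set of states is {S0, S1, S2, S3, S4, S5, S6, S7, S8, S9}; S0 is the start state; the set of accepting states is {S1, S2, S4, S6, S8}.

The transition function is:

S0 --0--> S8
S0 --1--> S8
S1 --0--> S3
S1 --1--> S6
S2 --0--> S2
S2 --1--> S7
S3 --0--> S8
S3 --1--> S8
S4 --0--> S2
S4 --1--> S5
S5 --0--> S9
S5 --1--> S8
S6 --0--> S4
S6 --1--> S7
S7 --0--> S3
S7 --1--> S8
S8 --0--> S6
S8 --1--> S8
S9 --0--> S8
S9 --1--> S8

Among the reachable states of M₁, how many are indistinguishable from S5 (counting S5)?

First remove the unreachable states {S1}; 9 states remain.
P0 = {S2,S4,S6,S8} | {S0,S3,S5,S7,S9}.
Refine {S2,S4,S6,S8} on symbol 1: members go to different blocks, giving {S2,S4,S6} and {S8}.
Split {S0,S3,S5,S7,S9} by δ(·,0) → {S0,S3,S9} and {S5,S7}.
The partition is now stable with 4 blocks: {S2,S4,S6} | {S0,S3,S9} | {S8} | {S5,S7}.
The equivalence class containing S5 is {S5,S7}, of size 2.

2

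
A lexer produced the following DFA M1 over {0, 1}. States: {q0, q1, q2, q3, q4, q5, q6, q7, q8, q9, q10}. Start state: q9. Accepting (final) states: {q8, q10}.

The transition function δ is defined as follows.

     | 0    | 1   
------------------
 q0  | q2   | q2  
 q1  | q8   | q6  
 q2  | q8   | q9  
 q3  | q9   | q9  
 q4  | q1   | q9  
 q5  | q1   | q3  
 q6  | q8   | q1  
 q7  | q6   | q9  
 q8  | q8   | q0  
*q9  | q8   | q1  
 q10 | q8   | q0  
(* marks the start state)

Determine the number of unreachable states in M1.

5

Starting at q9 and following transitions, the reachable set is {q0, q1, q2, q6, q8, q9}. That leaves q3, q4, q5, q7, q10 unreachable — 5 in total.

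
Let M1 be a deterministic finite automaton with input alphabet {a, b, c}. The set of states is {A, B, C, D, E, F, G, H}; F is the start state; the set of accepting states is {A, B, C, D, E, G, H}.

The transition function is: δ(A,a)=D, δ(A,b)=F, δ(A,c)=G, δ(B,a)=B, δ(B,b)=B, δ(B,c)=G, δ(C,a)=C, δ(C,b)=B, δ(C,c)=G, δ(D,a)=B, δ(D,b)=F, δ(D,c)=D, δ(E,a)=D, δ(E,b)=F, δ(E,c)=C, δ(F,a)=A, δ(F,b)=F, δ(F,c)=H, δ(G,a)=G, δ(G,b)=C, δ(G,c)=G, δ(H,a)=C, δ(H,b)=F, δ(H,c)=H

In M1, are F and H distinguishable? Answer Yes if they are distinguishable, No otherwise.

Reachable states from the start: {A,B,C,D,F,G,H}. Unreachable: {E} — drop them.
Initial partition by acceptance: {A,B,C,D,G,H} | {F}.
On input b, block {A,B,C,D,G,H} splits into {A,D,H} and {B,C,G}.
Split {A,D,H} by δ(·,a) → {D,H} and {A}.
Stable partition: {D,H} | {F} | {B,C,G} | {A} — 4 equivalence classes.
F and H end up in different blocks, so they are distinguishable. For instance, the string 'ε' is accepted from only H.

Yes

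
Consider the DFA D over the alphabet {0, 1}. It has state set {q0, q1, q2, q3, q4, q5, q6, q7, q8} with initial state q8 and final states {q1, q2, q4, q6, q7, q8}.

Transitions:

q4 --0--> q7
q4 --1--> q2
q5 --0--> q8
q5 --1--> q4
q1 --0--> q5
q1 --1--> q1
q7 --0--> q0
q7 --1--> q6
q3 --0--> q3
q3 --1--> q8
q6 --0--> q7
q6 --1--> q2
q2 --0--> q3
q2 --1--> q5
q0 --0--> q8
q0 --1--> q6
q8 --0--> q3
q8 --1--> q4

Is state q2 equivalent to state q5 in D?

Reachable states from the start: {q0,q2,q3,q4,q5,q6,q7,q8}. Unreachable: {q1} — drop them.
Initial partition by acceptance: {q2,q4,q6,q7,q8} | {q0,q3,q5}.
On input 0, block {q2,q4,q6,q7,q8} splits into {q2,q7,q8} and {q4,q6}.
Split {q2,q7,q8} by δ(·,1) → {q7,q8} and {q2}.
Refine {q0,q3,q5} on symbol 0: members go to different blocks, giving {q0,q5} and {q3}.
On input 0, block {q7,q8} splits into {q7} and {q8}.
No further refinement is possible. Final partition (6 blocks): {q7} | {q0,q5} | {q4,q6} | {q2} | {q3} | {q8}.
q2 and q5 end up in different blocks, so they are distinguishable. For instance, the string 'ε' is accepted from only q2.

No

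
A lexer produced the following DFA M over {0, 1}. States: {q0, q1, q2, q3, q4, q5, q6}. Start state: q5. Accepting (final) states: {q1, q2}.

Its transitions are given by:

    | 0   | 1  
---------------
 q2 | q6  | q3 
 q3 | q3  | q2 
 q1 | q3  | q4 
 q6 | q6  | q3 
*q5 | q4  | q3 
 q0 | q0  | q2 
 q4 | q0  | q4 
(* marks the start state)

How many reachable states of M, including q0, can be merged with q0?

First remove the unreachable states {q1}; 6 states remain.
P0 = {q2} | {q0,q3,q4,q5,q6}.
Refine {q0,q3,q4,q5,q6} on symbol 1: members go to different blocks, giving {q4,q5,q6} and {q0,q3}.
On input 0, block {q4,q5,q6} splits into {q5,q6} and {q4}.
Refine {q5,q6} on symbol 0: members go to different blocks, giving {q5} and {q6}.
No further refinement is possible. Final partition (5 blocks): {q2} | {q5} | {q0,q3} | {q4} | {q6}.
State q0 belongs to the block {q0,q3}, which has 2 states.

2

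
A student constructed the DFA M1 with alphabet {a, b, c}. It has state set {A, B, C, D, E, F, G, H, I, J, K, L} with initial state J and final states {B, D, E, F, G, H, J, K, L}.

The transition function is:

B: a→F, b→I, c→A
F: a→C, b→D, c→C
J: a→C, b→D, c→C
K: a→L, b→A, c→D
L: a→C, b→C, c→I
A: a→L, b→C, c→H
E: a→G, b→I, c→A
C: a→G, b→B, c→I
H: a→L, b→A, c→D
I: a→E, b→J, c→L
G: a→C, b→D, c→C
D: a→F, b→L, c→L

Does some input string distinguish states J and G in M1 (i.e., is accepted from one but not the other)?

Reachable states from the start: {A,B,C,D,E,F,G,H,I,J,L}. Unreachable: {K} — drop them.
Start with accepting vs non-accepting: {B,D,E,F,G,H,J,L} | {A,C,I}.
On input a, block {B,D,E,F,G,H,J,L} splits into {B,D,E,H} and {F,G,J,L}.
On input b, block {B,D,E,H} splits into {B,E,H} and {D}.
Refine {B,E,H} on symbol c: members go to different blocks, giving {B,E} and {H}.
On input a, block {A,C,I} splits into {A,C} and {I}.
Split {A,C} by δ(·,b) → {A} and {C}.
On input b, block {F,G,J,L} splits into {F,G,J} and {L}.
No further refinement is possible. Final partition (8 blocks): {B,E} | {A} | {F,G,J} | {D} | {H} | {I} | {C} | {L}.
J and G lie in the same block of the stable partition, so they are equivalent — no string distinguishes them.

No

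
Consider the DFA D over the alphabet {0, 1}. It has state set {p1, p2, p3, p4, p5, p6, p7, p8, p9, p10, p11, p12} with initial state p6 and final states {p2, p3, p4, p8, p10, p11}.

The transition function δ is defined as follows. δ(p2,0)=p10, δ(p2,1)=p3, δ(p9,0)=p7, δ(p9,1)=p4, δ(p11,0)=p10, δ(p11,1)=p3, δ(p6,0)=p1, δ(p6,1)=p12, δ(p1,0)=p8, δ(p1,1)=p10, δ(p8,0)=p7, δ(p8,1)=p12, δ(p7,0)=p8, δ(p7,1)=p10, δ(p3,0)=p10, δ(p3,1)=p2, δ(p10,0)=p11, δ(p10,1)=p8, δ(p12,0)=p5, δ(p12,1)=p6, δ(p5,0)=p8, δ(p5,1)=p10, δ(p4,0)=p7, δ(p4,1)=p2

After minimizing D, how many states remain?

5

First remove the unreachable states {p4,p9}; 10 states remain.
Initial partition by acceptance: {p2,p3,p8,p10,p11} | {p1,p5,p6,p7,p12}.
On input 0, block {p2,p3,p8,p10,p11} splits into {p2,p3,p10,p11} and {p8}.
On input 1, block {p2,p3,p10,p11} splits into {p2,p3,p11} and {p10}.
Refine {p1,p5,p6,p7,p12} on symbol 0: members go to different blocks, giving {p1,p5,p7} and {p6,p12}.
Stable partition: {p2,p3,p11} | {p1,p5,p7} | {p8} | {p10} | {p6,p12} — 5 equivalence classes.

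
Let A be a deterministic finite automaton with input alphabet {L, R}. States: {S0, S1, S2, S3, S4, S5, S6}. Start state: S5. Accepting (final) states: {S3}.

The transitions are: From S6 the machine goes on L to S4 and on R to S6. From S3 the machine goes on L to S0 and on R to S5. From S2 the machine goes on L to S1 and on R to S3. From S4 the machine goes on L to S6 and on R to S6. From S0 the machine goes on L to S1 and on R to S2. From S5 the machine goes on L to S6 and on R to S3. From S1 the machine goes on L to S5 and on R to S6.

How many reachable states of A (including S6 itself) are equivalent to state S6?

Initial partition by acceptance: {S3} | {S0,S1,S2,S4,S5,S6}.
Refine {S0,S1,S2,S4,S5,S6} on symbol R: members go to different blocks, giving {S0,S1,S4,S6} and {S2,S5}.
Split {S0,S1,S4,S6} by δ(·,L) → {S0,S4,S6} and {S1}.
Refine {S0,S4,S6} on symbol L: members go to different blocks, giving {S4,S6} and {S0}.
Refine {S2,S5} on symbol L: members go to different blocks, giving {S2} and {S5}.
No further refinement is possible. Final partition (6 blocks): {S3} | {S4,S6} | {S2} | {S1} | {S0} | {S5}.
The equivalence class containing S6 is {S4,S6}, of size 2.

2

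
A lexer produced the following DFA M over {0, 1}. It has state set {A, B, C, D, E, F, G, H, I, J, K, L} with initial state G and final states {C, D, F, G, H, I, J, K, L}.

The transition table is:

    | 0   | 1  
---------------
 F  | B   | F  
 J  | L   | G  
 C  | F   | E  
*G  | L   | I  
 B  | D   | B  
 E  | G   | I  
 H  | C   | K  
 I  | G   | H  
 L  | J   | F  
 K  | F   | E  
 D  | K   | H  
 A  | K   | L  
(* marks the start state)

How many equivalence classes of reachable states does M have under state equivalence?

Reachable states from the start: {B,C,D,E,F,G,H,I,J,K,L}. Unreachable: {A} — drop them.
Initial partition by acceptance: {C,D,F,G,H,I,J,K,L} | {B,E}.
On input 0, block {C,D,F,G,H,I,J,K,L} splits into {C,D,G,H,I,J,K,L} and {F}.
Split {C,D,G,H,I,J,K,L} by δ(·,0) → {D,G,H,I,J,L} and {C,K}.
On input 0, block {D,G,H,I,J,L} splits into {G,I,J,L} and {D,H}.
On input 1, block {G,I,J,L} splits into {G,J} and {I} and {L}.
On input 1, block {G,J} splits into {G} and {J}.
Refine {B,E} on symbol 0: members go to different blocks, giving {B} and {E}.
On input 1, block {D,H} splits into {D} and {H}.
The partition is now stable with 10 blocks: {G} | {B} | {F} | {C,K} | {D} | {I} | {L} | {J} | {E} | {H}.

10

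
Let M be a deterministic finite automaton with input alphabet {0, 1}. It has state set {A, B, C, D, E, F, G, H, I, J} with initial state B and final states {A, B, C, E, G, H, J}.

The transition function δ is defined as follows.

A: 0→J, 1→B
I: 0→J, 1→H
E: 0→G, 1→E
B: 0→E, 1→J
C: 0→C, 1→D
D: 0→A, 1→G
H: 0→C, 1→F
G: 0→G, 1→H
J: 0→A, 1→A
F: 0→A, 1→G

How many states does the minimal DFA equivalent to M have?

7

States {I} cannot be reached from the start state, so discard them.
Start with accepting vs non-accepting: {A,B,C,E,G,H,J} | {D,F}.
On input 1, block {A,B,C,E,G,H,J} splits into {A,B,E,G,J} and {C,H}.
Refine {A,B,E,G,J} on symbol 1: members go to different blocks, giving {A,B,E,J} and {G}.
Split {A,B,E,J} by δ(·,0) → {A,B,J} and {E}.
Split {A,B,J} by δ(·,0) → {A,J} and {B}.
Split {A,J} by δ(·,1) → {A} and {J}.
The partition is now stable with 7 blocks: {A} | {D,F} | {C,H} | {G} | {E} | {B} | {J}.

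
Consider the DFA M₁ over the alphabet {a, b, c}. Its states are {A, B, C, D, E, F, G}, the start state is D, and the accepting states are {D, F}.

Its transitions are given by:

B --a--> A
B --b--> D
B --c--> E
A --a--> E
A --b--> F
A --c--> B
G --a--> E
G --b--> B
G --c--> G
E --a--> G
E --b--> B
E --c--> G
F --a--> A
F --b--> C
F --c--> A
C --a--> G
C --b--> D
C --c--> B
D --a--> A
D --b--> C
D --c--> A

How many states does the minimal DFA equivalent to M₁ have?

4

Start with accepting vs non-accepting: {D,F} | {A,B,C,E,G}.
Split {A,B,C,E,G} by δ(·,b) → {A,B,C} and {E,G}.
On input a, block {A,B,C} splits into {A,C} and {B}.
Stable partition: {D,F} | {A,C} | {E,G} | {B} — 4 equivalence classes.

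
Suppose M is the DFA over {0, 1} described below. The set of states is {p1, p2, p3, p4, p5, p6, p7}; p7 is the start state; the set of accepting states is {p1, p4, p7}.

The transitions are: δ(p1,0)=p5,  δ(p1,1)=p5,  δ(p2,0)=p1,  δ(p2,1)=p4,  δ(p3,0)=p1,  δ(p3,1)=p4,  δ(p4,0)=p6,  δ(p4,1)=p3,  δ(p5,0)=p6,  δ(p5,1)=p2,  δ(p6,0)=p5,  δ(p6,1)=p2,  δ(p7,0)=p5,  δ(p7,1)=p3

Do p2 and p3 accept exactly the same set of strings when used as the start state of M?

Yes

Every state is reachable, so we keep all 7.
Initial partition by acceptance: {p1,p4,p7} | {p2,p3,p5,p6}.
Split {p2,p3,p5,p6} by δ(·,0) → {p2,p3} and {p5,p6}.
Split {p1,p4,p7} by δ(·,1) → {p4,p7} and {p1}.
Stable partition: {p4,p7} | {p2,p3} | {p5,p6} | {p1} — 4 equivalence classes.
p2 and p3 lie in the same block of the stable partition, so they are equivalent — no string distinguishes them.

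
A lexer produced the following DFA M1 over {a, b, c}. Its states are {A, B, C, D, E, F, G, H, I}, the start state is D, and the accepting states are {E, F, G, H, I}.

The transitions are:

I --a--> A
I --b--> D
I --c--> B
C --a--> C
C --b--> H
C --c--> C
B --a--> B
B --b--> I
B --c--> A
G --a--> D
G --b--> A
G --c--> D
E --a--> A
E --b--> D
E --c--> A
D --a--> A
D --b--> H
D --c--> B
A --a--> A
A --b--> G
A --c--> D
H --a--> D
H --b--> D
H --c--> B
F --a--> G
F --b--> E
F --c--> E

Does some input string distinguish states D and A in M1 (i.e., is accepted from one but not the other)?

Reachable states from the start: {A,B,D,G,H,I}. Unreachable: {C,E,F} — drop them.
Start with accepting vs non-accepting: {G,H,I} | {A,B,D}.
The partition is now stable with 2 blocks: {G,H,I} | {A,B,D}.
D and A lie in the same block of the stable partition, so they are equivalent — no string distinguishes them.

No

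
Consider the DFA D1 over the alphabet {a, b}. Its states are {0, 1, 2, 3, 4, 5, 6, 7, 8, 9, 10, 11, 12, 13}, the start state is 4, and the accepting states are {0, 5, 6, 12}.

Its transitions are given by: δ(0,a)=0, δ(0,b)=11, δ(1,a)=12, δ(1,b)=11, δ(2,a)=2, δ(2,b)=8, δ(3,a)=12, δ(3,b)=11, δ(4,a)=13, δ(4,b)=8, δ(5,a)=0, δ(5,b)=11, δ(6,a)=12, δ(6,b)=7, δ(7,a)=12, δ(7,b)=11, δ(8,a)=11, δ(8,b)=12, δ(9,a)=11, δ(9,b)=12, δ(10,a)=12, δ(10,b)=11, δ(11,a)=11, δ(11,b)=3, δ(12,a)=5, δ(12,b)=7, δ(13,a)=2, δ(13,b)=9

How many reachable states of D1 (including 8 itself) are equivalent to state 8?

First remove the unreachable states {1,6,10}; 11 states remain.
Start with accepting vs non-accepting: {0,5,12} | {2,3,4,7,8,9,11,13}.
On input a, block {2,3,4,7,8,9,11,13} splits into {2,4,8,9,11,13} and {3,7}.
Refine {0,5,12} on symbol b: members go to different blocks, giving {0,5} and {12}.
Split {2,4,8,9,11,13} by δ(·,b) → {2,4,13} and {8,9} and {11}.
No further refinement is possible. Final partition (6 blocks): {0,5} | {2,4,13} | {3,7} | {12} | {8,9} | {11}.
State 8 belongs to the block {8,9}, which has 2 states.

2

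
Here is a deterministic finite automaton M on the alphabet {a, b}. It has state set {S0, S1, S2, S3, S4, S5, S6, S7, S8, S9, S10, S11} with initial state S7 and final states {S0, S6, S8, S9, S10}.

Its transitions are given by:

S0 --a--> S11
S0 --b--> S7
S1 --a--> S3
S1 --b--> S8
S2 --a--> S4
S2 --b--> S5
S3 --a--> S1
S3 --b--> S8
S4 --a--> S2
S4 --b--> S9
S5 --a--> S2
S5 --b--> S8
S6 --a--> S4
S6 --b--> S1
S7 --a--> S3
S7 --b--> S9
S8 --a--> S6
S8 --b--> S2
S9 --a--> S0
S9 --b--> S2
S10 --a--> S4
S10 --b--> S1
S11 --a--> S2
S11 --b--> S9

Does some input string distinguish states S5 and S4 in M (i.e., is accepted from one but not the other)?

Reachable states from the start: {S0,S1,S2,S3,S4,S5,S6,S7,S8,S9,S11}. Unreachable: {S10} — drop them.
Initial partition by acceptance: {S0,S6,S8,S9} | {S1,S2,S3,S4,S5,S7,S11}.
Refine {S0,S6,S8,S9} on symbol a: members go to different blocks, giving {S0,S6} and {S8,S9}.
Split {S1,S2,S3,S4,S5,S7,S11} by δ(·,b) → {S1,S3,S4,S5,S7,S11} and {S2}.
Refine {S1,S3,S4,S5,S7,S11} on symbol a: members go to different blocks, giving {S1,S3,S7} and {S4,S5,S11}.
The partition is now stable with 5 blocks: {S0,S6} | {S1,S3,S7} | {S8,S9} | {S2} | {S4,S5,S11}.
S5 and S4 lie in the same block of the stable partition, so they are equivalent — no string distinguishes them.

No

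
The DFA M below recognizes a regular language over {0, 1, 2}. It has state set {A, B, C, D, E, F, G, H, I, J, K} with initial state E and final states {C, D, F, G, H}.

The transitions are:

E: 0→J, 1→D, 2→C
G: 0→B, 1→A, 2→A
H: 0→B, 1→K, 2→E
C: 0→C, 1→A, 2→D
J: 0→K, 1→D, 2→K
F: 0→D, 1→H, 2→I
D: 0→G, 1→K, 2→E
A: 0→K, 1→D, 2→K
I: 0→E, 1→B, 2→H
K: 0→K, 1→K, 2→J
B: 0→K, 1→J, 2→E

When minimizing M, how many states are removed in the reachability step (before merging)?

Starting at E and following transitions, the reachable set is {A, B, C, D, E, G, J, K}. That leaves F, H, I unreachable — 3 in total.

3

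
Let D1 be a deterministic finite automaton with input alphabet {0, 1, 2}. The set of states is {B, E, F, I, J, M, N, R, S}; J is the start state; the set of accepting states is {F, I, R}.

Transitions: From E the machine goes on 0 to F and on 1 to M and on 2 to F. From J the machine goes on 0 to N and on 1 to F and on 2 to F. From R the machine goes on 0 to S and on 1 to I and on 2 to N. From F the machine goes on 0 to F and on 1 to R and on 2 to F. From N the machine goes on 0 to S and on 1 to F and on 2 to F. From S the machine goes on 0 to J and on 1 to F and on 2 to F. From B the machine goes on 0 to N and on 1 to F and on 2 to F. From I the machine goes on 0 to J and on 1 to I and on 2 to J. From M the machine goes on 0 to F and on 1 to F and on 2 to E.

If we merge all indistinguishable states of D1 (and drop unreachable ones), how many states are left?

3

States {B,E,M} cannot be reached from the start state, so discard them.
Start with accepting vs non-accepting: {F,I,R} | {J,N,S}.
Split {F,I,R} by δ(·,0) → {I,R} and {F}.
No further refinement is possible. Final partition (3 blocks): {I,R} | {J,N,S} | {F}.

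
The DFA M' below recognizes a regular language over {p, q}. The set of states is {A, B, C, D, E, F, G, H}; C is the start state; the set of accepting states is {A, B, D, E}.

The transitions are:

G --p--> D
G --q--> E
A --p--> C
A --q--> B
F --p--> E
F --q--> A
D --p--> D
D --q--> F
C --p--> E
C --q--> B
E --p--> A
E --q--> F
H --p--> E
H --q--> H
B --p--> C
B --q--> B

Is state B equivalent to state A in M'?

Reachable states from the start: {A,B,C,E,F}. Unreachable: {D,G,H} — drop them.
P0 = {A,B,E} | {C,F}.
Refine {A,B,E} on symbol p: members go to different blocks, giving {A,B} and {E}.
Stable partition: {A,B} | {C,F} | {E} — 3 equivalence classes.
B and A lie in the same block of the stable partition, so they are equivalent — no string distinguishes them.

Yes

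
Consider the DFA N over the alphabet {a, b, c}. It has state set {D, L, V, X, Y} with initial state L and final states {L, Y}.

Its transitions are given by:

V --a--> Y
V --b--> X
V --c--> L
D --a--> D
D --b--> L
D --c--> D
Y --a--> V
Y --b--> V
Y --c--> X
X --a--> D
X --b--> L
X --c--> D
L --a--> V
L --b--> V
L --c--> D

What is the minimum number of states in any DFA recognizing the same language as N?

All states are reachable from the start state.
Start with accepting vs non-accepting: {L,Y} | {D,V,X}.
On input a, block {D,V,X} splits into {D,X} and {V}.
Stable partition: {L,Y} | {D,X} | {V} — 3 equivalence classes.

3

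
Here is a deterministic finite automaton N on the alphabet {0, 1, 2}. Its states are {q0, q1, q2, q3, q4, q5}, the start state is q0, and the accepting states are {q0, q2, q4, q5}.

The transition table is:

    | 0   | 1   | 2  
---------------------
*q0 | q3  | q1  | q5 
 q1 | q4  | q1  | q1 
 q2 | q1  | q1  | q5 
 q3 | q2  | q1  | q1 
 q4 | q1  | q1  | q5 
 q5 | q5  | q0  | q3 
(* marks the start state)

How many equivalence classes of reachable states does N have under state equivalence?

All states are reachable from the start state.
P0 = {q0,q2,q4,q5} | {q1,q3}.
Split {q0,q2,q4,q5} by δ(·,0) → {q0,q2,q4} and {q5}.
Stable partition: {q0,q2,q4} | {q1,q3} | {q5} — 3 equivalence classes.

3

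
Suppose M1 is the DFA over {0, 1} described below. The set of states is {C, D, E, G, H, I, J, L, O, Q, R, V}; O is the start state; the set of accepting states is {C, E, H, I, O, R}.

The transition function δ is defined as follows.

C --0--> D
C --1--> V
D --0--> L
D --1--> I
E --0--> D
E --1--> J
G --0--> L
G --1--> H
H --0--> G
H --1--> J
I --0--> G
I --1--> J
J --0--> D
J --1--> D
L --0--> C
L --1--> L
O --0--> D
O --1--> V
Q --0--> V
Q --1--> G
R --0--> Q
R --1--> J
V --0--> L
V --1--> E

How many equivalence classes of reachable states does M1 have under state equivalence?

5

Reachable states from the start: {C,D,E,G,H,I,J,L,O,V}. Unreachable: {Q,R} — drop them.
Start with accepting vs non-accepting: {C,E,H,I,O} | {D,G,J,L,V}.
On input 0, block {D,G,J,L,V} splits into {D,G,J,V} and {L}.
Split {D,G,J,V} by δ(·,0) → {D,G,V} and {J}.
Split {C,E,H,I,O} by δ(·,1) → {E,H,I} and {C,O}.
No further refinement is possible. Final partition (5 blocks): {E,H,I} | {D,G,V} | {L} | {J} | {C,O}.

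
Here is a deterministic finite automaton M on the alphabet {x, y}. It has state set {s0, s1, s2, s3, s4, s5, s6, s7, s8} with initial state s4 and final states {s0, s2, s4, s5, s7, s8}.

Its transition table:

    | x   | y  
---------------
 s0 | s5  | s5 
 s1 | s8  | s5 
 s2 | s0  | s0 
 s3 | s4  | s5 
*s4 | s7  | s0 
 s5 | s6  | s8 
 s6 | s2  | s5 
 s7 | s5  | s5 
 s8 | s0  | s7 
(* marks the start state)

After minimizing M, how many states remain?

4

Reachable states from the start: {s0,s2,s4,s5,s6,s7,s8}. Unreachable: {s1,s3} — drop them.
Start with accepting vs non-accepting: {s0,s2,s4,s5,s7,s8} | {s6}.
Split {s0,s2,s4,s5,s7,s8} by δ(·,x) → {s0,s2,s4,s7,s8} and {s5}.
On input x, block {s0,s2,s4,s7,s8} splits into {s2,s4,s8} and {s0,s7}.
The partition is now stable with 4 blocks: {s2,s4,s8} | {s6} | {s5} | {s0,s7}.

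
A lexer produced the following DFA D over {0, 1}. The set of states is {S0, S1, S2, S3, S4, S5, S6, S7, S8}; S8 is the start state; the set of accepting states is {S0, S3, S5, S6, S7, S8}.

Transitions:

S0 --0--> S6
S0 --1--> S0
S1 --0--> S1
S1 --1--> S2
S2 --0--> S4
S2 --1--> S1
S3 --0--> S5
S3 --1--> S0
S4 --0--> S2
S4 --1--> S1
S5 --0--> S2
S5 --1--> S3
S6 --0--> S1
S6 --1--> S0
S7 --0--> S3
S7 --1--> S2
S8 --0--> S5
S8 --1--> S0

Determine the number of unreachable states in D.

1

BFS from S8 reaches {S0, S1, S2, S3, S4, S5, S6, S8}; the 1 state(s) S7 are never visited.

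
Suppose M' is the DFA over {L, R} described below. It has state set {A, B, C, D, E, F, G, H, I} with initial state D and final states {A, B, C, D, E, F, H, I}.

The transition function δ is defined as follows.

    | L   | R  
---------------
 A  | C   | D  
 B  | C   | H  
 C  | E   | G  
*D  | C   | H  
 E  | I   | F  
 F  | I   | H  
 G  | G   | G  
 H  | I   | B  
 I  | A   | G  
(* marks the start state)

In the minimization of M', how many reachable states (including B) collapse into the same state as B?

All states are reachable from the start state.
P0 = {A,B,C,D,E,F,H,I} | {G}.
Refine {A,B,C,D,E,F,H,I} on symbol R: members go to different blocks, giving {A,B,D,E,F,H} and {C,I}.
No further refinement is possible. Final partition (3 blocks): {A,B,D,E,F,H} | {G} | {C,I}.
The equivalence class containing B is {A,B,D,E,F,H}, of size 6.

6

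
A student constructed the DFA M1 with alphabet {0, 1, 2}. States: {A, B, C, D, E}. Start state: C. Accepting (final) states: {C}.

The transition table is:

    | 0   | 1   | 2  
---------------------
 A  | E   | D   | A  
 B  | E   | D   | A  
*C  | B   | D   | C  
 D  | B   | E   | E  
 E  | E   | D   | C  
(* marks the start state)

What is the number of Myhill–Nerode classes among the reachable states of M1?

Every state is reachable, so we keep all 5.
Start with accepting vs non-accepting: {C} | {A,B,D,E}.
On input 2, block {A,B,D,E} splits into {A,B,D} and {E}.
On input 0, block {A,B,D} splits into {A,B} and {D}.
The partition is now stable with 4 blocks: {C} | {A,B} | {E} | {D}.

4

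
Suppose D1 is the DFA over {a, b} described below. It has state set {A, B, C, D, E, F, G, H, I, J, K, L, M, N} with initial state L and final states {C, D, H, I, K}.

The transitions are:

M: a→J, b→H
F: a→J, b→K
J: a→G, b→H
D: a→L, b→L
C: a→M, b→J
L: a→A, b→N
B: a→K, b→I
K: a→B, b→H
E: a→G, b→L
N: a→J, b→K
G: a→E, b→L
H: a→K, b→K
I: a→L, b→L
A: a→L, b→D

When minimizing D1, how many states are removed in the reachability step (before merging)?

No path from L leads to C, F, M; the other 11 states are all reachable.

3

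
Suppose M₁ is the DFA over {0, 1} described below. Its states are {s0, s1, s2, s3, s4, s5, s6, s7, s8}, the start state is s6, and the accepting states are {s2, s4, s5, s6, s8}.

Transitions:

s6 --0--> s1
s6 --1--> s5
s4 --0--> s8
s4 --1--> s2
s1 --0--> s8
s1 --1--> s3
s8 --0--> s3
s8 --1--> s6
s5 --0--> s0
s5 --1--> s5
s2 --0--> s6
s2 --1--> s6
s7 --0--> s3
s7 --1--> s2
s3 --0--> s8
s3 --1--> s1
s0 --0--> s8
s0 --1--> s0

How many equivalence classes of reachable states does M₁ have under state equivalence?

Reachable states from the start: {s0,s1,s3,s5,s6,s8}. Unreachable: {s2,s4,s7} — drop them.
Initial partition by acceptance: {s5,s6,s8} | {s0,s1,s3}.
Stable partition: {s5,s6,s8} | {s0,s1,s3} — 2 equivalence classes.

2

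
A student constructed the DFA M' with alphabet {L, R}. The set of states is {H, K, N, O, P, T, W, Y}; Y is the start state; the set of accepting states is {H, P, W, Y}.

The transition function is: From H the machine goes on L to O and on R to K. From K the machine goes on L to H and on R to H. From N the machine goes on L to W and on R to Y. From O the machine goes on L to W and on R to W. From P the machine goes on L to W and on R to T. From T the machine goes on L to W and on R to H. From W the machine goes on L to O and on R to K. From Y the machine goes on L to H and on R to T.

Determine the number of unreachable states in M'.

2

BFS from Y reaches {H, K, O, T, W, Y}; the 2 state(s) N, P are never visited.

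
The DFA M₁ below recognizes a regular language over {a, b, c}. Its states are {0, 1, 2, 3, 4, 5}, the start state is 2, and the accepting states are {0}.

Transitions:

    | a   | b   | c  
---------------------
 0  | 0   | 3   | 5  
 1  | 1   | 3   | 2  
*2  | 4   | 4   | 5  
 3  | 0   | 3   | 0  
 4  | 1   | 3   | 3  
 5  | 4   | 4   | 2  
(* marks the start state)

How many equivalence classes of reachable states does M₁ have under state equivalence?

Start with accepting vs non-accepting: {0} | {1,2,3,4,5}.
Split {1,2,3,4,5} by δ(·,a) → {1,2,4,5} and {3}.
Split {1,2,4,5} by δ(·,b) → {1,4} and {2,5}.
On input c, block {1,4} splits into {1} and {4}.
Stable partition: {0} | {1} | {3} | {2,5} | {4} — 5 equivalence classes.

5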